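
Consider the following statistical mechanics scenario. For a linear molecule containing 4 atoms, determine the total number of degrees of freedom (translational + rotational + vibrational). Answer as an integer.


Step 1: Translational DOF = 3
Step 2: Rotational DOF (linear) = 2
Step 3: Vibrational DOF = 3*4 - 5 = 7
Step 4: Total = 3 + 2 + 7 = 12

12


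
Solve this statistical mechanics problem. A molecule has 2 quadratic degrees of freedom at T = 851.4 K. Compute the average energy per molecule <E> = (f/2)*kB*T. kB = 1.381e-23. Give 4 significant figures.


Step 1: f/2 = 2/2 = 1
Step 2: kB*T = 1.381e-23 * 851.4 = 1.176e-20
Step 3: <E> = 1 * 1.176e-20 = 1.176e-20 J

1.176e-20


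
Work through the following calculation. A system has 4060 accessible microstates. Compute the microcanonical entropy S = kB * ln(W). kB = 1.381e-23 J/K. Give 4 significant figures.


Step 1: ln(W) = ln(4060) = 8.309
Step 2: S = kB * ln(W) = 1.381e-23 * 8.309
Step 3: S = 1.147e-22 J/K

1.147e-22


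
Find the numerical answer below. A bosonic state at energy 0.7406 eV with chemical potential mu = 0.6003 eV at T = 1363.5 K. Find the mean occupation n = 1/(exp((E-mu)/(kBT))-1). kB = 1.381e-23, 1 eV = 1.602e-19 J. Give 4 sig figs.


Step 1: (E - mu) = 0.1403 eV
Step 2: x = (E-mu)*eV/(kB*T) = 0.1403*1.602e-19/(1.381e-23*1363.5) = 1.194
Step 3: exp(x) = 3.299
Step 4: n = 1/(exp(x)-1) = 0.435

0.435


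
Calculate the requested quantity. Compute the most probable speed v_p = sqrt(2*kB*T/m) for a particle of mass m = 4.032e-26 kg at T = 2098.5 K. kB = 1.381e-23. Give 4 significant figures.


Step 1: Numerator = 2*kB*T = 2*1.381e-23*2098.5 = 5.796e-20
Step 2: Ratio = 5.796e-20 / 4.032e-26 = 1.438e+06
Step 3: v_p = sqrt(1.438e+06) = 1199 m/s

1199


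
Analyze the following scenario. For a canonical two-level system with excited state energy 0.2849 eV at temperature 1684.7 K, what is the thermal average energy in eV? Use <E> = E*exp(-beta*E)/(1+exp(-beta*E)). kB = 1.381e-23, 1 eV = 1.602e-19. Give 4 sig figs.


Step 1: beta*E = 0.2849*1.602e-19/(1.381e-23*1684.7) = 1.962
Step 2: exp(-beta*E) = 0.1406
Step 3: <E> = 0.2849*0.1406/(1+0.1406) = 0.03512 eV

0.03512


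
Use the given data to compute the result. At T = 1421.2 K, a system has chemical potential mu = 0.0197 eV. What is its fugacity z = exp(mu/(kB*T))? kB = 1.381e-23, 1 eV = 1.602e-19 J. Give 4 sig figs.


Step 1: Convert mu to Joules: 0.0197*1.602e-19 = 3.156e-21 J
Step 2: kB*T = 1.381e-23*1421.2 = 1.963e-20 J
Step 3: mu/(kB*T) = 0.1608
Step 4: z = exp(0.1608) = 1.174

1.174


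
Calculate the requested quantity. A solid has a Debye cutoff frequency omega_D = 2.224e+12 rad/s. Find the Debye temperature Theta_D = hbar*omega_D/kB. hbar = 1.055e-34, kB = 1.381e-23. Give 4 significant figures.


Step 1: hbar*omega_D = 1.055e-34 * 2.224e+12 = 2.346e-22 J
Step 2: Theta_D = 2.346e-22 / 1.381e-23
Step 3: Theta_D = 16.99 K

16.99


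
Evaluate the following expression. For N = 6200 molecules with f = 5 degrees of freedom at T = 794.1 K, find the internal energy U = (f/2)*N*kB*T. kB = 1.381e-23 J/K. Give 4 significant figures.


Step 1: f/2 = 5/2 = 2.5
Step 2: N*kB*T = 6200*1.381e-23*794.1 = 6.799e-17
Step 3: U = 2.5 * 6.799e-17 = 1.7e-16 J

1.7e-16


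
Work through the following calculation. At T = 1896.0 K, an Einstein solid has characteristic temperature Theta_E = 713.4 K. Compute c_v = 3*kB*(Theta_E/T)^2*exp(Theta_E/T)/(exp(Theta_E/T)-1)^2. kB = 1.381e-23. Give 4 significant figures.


Step 1: x = Theta_E/T = 713.4/1896.0 = 0.3763
Step 2: x^2 = 0.1416
Step 3: exp(x) = 1.457
Step 4: c_v = 3*1.381e-23*0.1416*1.457/(1.457-1)^2 = 4.094e-23

4.094e-23


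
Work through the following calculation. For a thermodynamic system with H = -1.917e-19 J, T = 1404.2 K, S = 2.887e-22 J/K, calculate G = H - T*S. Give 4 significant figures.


Step 1: T*S = 1404.2 * 2.887e-22 = 4.054e-19 J
Step 2: G = H - T*S = -1.917e-19 - 4.054e-19
Step 3: G = -5.971e-19 J

-5.971e-19


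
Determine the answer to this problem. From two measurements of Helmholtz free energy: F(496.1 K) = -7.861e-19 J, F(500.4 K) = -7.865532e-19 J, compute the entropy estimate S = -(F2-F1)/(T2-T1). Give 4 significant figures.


Step 1: dF = F2 - F1 = -7.865532e-19 - (-7.861e-19) = -4.532e-22 J
Step 2: dT = T2 - T1 = 500.4 - 496.1 = 4.3 K
Step 3: S = -dF/dT = -(-4.532e-22)/4.3 = 1.054e-22 J/K

1.054e-22


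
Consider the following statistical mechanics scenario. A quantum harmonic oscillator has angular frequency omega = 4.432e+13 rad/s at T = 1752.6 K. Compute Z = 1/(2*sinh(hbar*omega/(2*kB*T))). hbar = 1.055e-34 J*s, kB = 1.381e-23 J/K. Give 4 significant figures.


Step 1: Compute x = hbar*omega/(kB*T) = 1.055e-34*4.432e+13/(1.381e-23*1752.6) = 0.1932
Step 2: x/2 = 0.09659
Step 3: sinh(x/2) = 0.09674
Step 4: Z = 1/(2*0.09674) = 5.168

5.168


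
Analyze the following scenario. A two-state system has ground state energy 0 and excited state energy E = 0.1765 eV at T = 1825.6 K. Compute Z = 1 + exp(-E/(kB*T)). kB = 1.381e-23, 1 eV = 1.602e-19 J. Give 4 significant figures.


Step 1: Compute beta*E = E*eV/(kB*T) = 0.1765*1.602e-19/(1.381e-23*1825.6) = 1.122
Step 2: exp(-beta*E) = exp(-1.122) = 0.3258
Step 3: Z = 1 + 0.3258 = 1.326

1.326


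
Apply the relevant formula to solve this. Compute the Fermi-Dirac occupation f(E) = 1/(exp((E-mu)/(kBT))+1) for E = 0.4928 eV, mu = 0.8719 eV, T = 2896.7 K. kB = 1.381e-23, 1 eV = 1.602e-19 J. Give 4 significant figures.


Step 1: (E - mu) = 0.4928 - 0.8719 = -0.3791 eV
Step 2: Convert: (E-mu)*eV = -6.073e-20 J
Step 3: x = (E-mu)*eV/(kB*T) = -1.518
Step 4: f = 1/(exp(-1.518)+1) = 0.8203

0.8203


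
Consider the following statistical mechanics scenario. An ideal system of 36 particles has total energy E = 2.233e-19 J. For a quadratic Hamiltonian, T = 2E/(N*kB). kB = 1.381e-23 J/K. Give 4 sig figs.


Step 1: Numerator = 2*E = 2*2.233e-19 = 4.466e-19 J
Step 2: Denominator = N*kB = 36*1.381e-23 = 4.972e-22
Step 3: T = 4.466e-19 / 4.972e-22 = 898.3 K

898.3


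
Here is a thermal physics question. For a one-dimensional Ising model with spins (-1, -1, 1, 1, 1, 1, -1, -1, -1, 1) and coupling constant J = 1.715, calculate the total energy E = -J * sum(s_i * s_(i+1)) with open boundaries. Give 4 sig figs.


Step 1: Nearest-neighbor products: 1, -1, 1, 1, 1, -1, 1, 1, -1
Step 2: Sum of products = 3
Step 3: E = -1.715 * 3 = -5.145

-5.145


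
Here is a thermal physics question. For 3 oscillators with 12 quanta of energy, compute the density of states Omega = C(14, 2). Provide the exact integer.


Step 1: Use binomial coefficient C(14, 2)
Step 2: Numerator = 14! / 12!
Step 3: Denominator = 2!
Step 4: Omega = 91

91


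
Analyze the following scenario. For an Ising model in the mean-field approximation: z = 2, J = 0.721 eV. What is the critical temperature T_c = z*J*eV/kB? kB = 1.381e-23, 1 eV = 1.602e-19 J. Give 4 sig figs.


Step 1: z*J = 2*0.721 = 1.442 eV
Step 2: Convert to Joules: 1.442*1.602e-19 = 2.31e-19 J
Step 3: T_c = 2.31e-19 / 1.381e-23 = 1.673e+04 K

1.673e+04


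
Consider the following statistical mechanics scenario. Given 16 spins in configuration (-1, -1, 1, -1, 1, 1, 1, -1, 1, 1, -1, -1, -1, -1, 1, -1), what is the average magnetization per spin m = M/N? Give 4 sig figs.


Step 1: Count up spins (+1): 7, down spins (-1): 9
Step 2: Total magnetization M = 7 - 9 = -2
Step 3: m = M/N = -2/16 = -0.125

-0.125


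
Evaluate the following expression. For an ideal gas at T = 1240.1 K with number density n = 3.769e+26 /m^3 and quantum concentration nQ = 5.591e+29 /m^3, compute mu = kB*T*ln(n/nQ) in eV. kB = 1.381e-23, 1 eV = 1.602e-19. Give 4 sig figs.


Step 1: n/nQ = 3.769e+26/5.591e+29 = 0.0006741
Step 2: ln(n/nQ) = -7.302
Step 3: mu = kB*T*ln(n/nQ) = 1.713e-20*-7.302 = -1.251e-19 J
Step 4: Convert to eV: -1.251e-19/1.602e-19 = -0.7806 eV

-0.7806


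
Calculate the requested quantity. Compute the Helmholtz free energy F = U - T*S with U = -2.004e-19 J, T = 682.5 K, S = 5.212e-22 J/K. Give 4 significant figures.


Step 1: T*S = 682.5 * 5.212e-22 = 3.557e-19 J
Step 2: F = U - T*S = -2.004e-19 - 3.557e-19
Step 3: F = -5.561e-19 J

-5.561e-19


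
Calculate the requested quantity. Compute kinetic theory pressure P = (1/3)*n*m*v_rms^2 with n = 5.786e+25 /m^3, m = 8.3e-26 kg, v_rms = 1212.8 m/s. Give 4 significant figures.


Step 1: v_rms^2 = 1212.8^2 = 1.471e+06
Step 2: n*m = 5.786e+25*8.3e-26 = 4.802
Step 3: P = (1/3)*4.802*1.471e+06 = 2.355e+06 Pa

2.355e+06


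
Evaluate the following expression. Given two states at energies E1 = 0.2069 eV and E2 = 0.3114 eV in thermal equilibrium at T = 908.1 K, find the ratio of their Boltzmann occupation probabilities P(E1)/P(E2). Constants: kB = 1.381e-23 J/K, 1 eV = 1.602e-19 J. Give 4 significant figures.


Step 1: Compute energy difference dE = E1 - E2 = 0.2069 - 0.3114 = -0.1045 eV
Step 2: Convert to Joules: dE_J = -0.1045 * 1.602e-19 = -1.674e-20 J
Step 3: Compute exponent = -dE_J / (kB * T) = -(-1.674e-20) / (1.381e-23 * 908.1) = 1.335
Step 4: P(E1)/P(E2) = exp(1.335) = 3.8

3.8


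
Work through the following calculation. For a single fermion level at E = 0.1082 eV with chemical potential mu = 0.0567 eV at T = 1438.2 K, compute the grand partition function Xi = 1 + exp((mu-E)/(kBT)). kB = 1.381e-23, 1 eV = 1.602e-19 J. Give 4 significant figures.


Step 1: (mu - E) = 0.0567 - 0.1082 = -0.0515 eV
Step 2: x = (mu-E)*eV/(kB*T) = -0.0515*1.602e-19/(1.381e-23*1438.2) = -0.4154
Step 3: exp(x) = 0.6601
Step 4: Xi = 1 + 0.6601 = 1.66

1.66


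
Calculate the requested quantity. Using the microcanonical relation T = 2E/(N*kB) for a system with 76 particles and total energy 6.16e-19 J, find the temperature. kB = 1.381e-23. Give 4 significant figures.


Step 1: Numerator = 2*E = 2*6.16e-19 = 1.232e-18 J
Step 2: Denominator = N*kB = 76*1.381e-23 = 1.05e-21
Step 3: T = 1.232e-18 / 1.05e-21 = 1174 K

1174


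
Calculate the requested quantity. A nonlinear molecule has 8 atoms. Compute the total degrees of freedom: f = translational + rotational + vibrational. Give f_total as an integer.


Step 1: Translational DOF = 3
Step 2: Rotational DOF (nonlinear) = 3
Step 3: Vibrational DOF = 3*8 - 6 = 18
Step 4: Total = 3 + 3 + 18 = 24

24


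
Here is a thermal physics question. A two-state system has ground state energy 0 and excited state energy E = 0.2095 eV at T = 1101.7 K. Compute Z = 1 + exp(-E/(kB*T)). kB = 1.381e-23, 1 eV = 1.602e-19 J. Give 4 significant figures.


Step 1: Compute beta*E = E*eV/(kB*T) = 0.2095*1.602e-19/(1.381e-23*1101.7) = 2.206
Step 2: exp(-beta*E) = exp(-2.206) = 0.1101
Step 3: Z = 1 + 0.1101 = 1.11

1.11


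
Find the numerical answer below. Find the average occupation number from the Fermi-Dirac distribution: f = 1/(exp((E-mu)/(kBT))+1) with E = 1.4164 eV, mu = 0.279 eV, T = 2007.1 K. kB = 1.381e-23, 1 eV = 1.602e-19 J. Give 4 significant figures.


Step 1: (E - mu) = 1.4164 - 0.279 = 1.137 eV
Step 2: Convert: (E-mu)*eV = 1.822e-19 J
Step 3: x = (E-mu)*eV/(kB*T) = 6.574
Step 4: f = 1/(exp(6.574)+1) = 0.001395

0.001395


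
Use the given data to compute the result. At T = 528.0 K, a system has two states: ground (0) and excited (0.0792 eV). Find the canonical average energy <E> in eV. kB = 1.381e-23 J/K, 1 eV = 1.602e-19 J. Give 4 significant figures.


Step 1: beta*E = 0.0792*1.602e-19/(1.381e-23*528.0) = 1.74
Step 2: exp(-beta*E) = 0.1755
Step 3: <E> = 0.0792*0.1755/(1+0.1755) = 0.01183 eV

0.01183


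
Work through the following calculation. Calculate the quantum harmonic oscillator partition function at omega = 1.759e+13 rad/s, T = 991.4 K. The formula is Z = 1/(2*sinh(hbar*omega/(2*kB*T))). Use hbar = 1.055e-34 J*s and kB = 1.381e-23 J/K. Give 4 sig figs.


Step 1: Compute x = hbar*omega/(kB*T) = 1.055e-34*1.759e+13/(1.381e-23*991.4) = 0.1355
Step 2: x/2 = 0.06777
Step 3: sinh(x/2) = 0.06782
Step 4: Z = 1/(2*0.06782) = 7.372

7.372


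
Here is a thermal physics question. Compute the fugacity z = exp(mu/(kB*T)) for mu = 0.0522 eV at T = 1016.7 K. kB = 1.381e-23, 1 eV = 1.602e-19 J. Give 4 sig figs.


Step 1: Convert mu to Joules: 0.0522*1.602e-19 = 8.362e-21 J
Step 2: kB*T = 1.381e-23*1016.7 = 1.404e-20 J
Step 3: mu/(kB*T) = 0.5956
Step 4: z = exp(0.5956) = 1.814

1.814


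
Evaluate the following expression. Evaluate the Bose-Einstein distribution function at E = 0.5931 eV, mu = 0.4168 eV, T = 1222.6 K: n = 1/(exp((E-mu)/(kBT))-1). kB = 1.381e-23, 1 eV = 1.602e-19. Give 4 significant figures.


Step 1: (E - mu) = 0.1763 eV
Step 2: x = (E-mu)*eV/(kB*T) = 0.1763*1.602e-19/(1.381e-23*1222.6) = 1.673
Step 3: exp(x) = 5.327
Step 4: n = 1/(exp(x)-1) = 0.2311

0.2311


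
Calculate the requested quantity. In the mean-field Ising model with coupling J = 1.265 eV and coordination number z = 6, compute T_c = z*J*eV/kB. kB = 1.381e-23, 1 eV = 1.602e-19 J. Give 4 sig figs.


Step 1: z*J = 6*1.265 = 7.59 eV
Step 2: Convert to Joules: 7.59*1.602e-19 = 1.216e-18 J
Step 3: T_c = 1.216e-18 / 1.381e-23 = 8.805e+04 K

8.805e+04


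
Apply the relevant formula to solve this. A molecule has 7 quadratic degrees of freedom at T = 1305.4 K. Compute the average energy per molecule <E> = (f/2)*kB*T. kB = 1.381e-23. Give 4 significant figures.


Step 1: f/2 = 7/2 = 3.5
Step 2: kB*T = 1.381e-23 * 1305.4 = 1.803e-20
Step 3: <E> = 3.5 * 1.803e-20 = 6.31e-20 J

6.31e-20


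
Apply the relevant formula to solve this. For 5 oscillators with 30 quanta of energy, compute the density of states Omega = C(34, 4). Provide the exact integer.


Step 1: Use binomial coefficient C(34, 4)
Step 2: Numerator = 34! / 30!
Step 3: Denominator = 4!
Step 4: Omega = 46376

46376


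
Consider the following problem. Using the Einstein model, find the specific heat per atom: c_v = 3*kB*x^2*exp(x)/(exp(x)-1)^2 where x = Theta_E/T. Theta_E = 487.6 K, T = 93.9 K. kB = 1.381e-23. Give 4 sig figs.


Step 1: x = Theta_E/T = 487.6/93.9 = 5.193
Step 2: x^2 = 26.96
Step 3: exp(x) = 180
Step 4: c_v = 3*1.381e-23*26.96*180/(180-1)^2 = 6.277e-24

6.277e-24


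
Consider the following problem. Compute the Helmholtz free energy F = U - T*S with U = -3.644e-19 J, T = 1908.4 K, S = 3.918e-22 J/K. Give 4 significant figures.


Step 1: T*S = 1908.4 * 3.918e-22 = 7.477e-19 J
Step 2: F = U - T*S = -3.644e-19 - 7.477e-19
Step 3: F = -1.112e-18 J

-1.112e-18


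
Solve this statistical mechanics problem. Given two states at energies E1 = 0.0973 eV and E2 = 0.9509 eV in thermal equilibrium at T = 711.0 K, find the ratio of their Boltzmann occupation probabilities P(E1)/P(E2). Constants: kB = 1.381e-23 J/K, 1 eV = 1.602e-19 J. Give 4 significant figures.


Step 1: Compute energy difference dE = E1 - E2 = 0.0973 - 0.9509 = -0.8536 eV
Step 2: Convert to Joules: dE_J = -0.8536 * 1.602e-19 = -1.367e-19 J
Step 3: Compute exponent = -dE_J / (kB * T) = -(-1.367e-19) / (1.381e-23 * 711.0) = 13.93
Step 4: P(E1)/P(E2) = exp(13.93) = 1.118e+06

1.118e+06


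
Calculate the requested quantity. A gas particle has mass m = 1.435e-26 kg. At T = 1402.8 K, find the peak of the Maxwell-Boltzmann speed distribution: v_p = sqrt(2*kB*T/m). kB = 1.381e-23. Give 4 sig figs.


Step 1: Numerator = 2*kB*T = 2*1.381e-23*1402.8 = 3.875e-20
Step 2: Ratio = 3.875e-20 / 1.435e-26 = 2.7e+06
Step 3: v_p = sqrt(2.7e+06) = 1643 m/s

1643


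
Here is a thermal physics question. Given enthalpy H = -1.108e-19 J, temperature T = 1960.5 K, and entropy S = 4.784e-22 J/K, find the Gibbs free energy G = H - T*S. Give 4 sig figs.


Step 1: T*S = 1960.5 * 4.784e-22 = 9.379e-19 J
Step 2: G = H - T*S = -1.108e-19 - 9.379e-19
Step 3: G = -1.049e-18 J

-1.049e-18


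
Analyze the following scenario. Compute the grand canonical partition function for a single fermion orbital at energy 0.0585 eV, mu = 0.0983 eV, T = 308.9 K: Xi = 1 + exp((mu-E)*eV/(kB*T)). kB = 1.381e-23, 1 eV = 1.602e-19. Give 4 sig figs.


Step 1: (mu - E) = 0.0983 - 0.0585 = 0.0398 eV
Step 2: x = (mu-E)*eV/(kB*T) = 0.0398*1.602e-19/(1.381e-23*308.9) = 1.495
Step 3: exp(x) = 4.458
Step 4: Xi = 1 + 4.458 = 5.458

5.458


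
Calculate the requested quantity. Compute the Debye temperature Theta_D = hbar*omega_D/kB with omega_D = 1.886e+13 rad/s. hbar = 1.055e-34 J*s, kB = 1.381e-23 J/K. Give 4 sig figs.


Step 1: hbar*omega_D = 1.055e-34 * 1.886e+13 = 1.99e-21 J
Step 2: Theta_D = 1.99e-21 / 1.381e-23
Step 3: Theta_D = 144.1 K

144.1


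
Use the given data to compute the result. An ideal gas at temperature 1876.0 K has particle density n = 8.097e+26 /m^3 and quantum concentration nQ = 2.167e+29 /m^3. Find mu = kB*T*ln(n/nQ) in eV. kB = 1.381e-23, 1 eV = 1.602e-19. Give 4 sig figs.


Step 1: n/nQ = 8.097e+26/2.167e+29 = 0.003737
Step 2: ln(n/nQ) = -5.59
Step 3: mu = kB*T*ln(n/nQ) = 2.591e-20*-5.59 = -1.448e-19 J
Step 4: Convert to eV: -1.448e-19/1.602e-19 = -0.904 eV

-0.904


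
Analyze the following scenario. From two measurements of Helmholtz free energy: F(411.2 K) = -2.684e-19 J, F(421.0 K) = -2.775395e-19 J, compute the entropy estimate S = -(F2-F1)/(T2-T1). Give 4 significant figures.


Step 1: dF = F2 - F1 = -2.775395e-19 - (-2.684e-19) = -9.1395e-21 J
Step 2: dT = T2 - T1 = 421.0 - 411.2 = 9.8 K
Step 3: S = -dF/dT = -(-9.1395e-21)/9.8 = 9.326e-22 J/K

9.326e-22


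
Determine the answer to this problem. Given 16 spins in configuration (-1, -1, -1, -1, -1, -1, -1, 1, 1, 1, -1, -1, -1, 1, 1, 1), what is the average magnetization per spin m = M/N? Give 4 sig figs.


Step 1: Count up spins (+1): 6, down spins (-1): 10
Step 2: Total magnetization M = 6 - 10 = -4
Step 3: m = M/N = -4/16 = -0.25

-0.25


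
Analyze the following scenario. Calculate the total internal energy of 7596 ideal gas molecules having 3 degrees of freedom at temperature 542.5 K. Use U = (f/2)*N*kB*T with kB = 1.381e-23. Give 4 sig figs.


Step 1: f/2 = 3/2 = 1.5
Step 2: N*kB*T = 7596*1.381e-23*542.5 = 5.691e-17
Step 3: U = 1.5 * 5.691e-17 = 8.536e-17 J

8.536e-17


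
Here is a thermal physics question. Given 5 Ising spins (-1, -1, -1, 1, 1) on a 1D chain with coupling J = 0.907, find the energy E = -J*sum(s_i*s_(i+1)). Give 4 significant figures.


Step 1: Nearest-neighbor products: 1, 1, -1, 1
Step 2: Sum of products = 2
Step 3: E = -0.907 * 2 = -1.814

-1.814


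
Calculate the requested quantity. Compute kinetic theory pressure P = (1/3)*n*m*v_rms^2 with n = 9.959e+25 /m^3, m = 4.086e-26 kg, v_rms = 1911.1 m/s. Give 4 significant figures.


Step 1: v_rms^2 = 1911.1^2 = 3.652e+06
Step 2: n*m = 9.959e+25*4.086e-26 = 4.069
Step 3: P = (1/3)*4.069*3.652e+06 = 4.954e+06 Pa

4.954e+06


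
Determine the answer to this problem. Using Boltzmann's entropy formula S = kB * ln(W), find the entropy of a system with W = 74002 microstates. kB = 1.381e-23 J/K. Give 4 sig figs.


Step 1: ln(W) = ln(74002) = 11.21
Step 2: S = kB * ln(W) = 1.381e-23 * 11.21
Step 3: S = 1.548e-22 J/K

1.548e-22


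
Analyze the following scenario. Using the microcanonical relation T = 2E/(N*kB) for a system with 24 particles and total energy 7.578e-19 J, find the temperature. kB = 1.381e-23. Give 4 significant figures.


Step 1: Numerator = 2*E = 2*7.578e-19 = 1.516e-18 J
Step 2: Denominator = N*kB = 24*1.381e-23 = 3.314e-22
Step 3: T = 1.516e-18 / 3.314e-22 = 4573 K

4573


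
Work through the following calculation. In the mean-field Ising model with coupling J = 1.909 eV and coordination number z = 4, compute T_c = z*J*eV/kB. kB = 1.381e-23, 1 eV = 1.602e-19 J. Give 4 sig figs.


Step 1: z*J = 4*1.909 = 7.636 eV
Step 2: Convert to Joules: 7.636*1.602e-19 = 1.223e-18 J
Step 3: T_c = 1.223e-18 / 1.381e-23 = 8.858e+04 K

8.858e+04


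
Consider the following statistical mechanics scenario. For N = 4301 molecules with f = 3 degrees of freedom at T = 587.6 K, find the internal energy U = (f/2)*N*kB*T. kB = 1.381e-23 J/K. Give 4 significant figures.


Step 1: f/2 = 3/2 = 1.5
Step 2: N*kB*T = 4301*1.381e-23*587.6 = 3.49e-17
Step 3: U = 1.5 * 3.49e-17 = 5.235e-17 J

5.235e-17


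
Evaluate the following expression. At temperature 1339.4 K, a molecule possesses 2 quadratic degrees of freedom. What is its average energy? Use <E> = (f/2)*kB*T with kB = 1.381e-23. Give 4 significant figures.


Step 1: f/2 = 2/2 = 1
Step 2: kB*T = 1.381e-23 * 1339.4 = 1.85e-20
Step 3: <E> = 1 * 1.85e-20 = 1.85e-20 J

1.85e-20


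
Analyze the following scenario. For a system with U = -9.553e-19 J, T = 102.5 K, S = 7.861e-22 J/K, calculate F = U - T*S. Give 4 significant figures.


Step 1: T*S = 102.5 * 7.861e-22 = 8.058e-20 J
Step 2: F = U - T*S = -9.553e-19 - 8.058e-20
Step 3: F = -1.036e-18 J

-1.036e-18


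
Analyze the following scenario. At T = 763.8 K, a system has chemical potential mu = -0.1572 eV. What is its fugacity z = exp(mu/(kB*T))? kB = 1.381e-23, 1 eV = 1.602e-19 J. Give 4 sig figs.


Step 1: Convert mu to Joules: -0.1572*1.602e-19 = -2.518e-20 J
Step 2: kB*T = 1.381e-23*763.8 = 1.055e-20 J
Step 3: mu/(kB*T) = -2.387
Step 4: z = exp(-2.387) = 0.09186

0.09186


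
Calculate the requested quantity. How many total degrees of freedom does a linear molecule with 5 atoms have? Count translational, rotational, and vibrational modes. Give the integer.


Step 1: Translational DOF = 3
Step 2: Rotational DOF (linear) = 2
Step 3: Vibrational DOF = 3*5 - 5 = 10
Step 4: Total = 3 + 2 + 10 = 15

15


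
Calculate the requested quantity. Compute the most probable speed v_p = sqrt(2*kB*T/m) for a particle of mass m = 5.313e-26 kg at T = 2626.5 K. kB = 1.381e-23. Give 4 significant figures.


Step 1: Numerator = 2*kB*T = 2*1.381e-23*2626.5 = 7.254e-20
Step 2: Ratio = 7.254e-20 / 5.313e-26 = 1.365e+06
Step 3: v_p = sqrt(1.365e+06) = 1169 m/s

1169


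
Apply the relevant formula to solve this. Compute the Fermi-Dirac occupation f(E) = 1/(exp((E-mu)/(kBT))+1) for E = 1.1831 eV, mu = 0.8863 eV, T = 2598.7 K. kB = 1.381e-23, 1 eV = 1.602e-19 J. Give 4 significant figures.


Step 1: (E - mu) = 1.1831 - 0.8863 = 0.2968 eV
Step 2: Convert: (E-mu)*eV = 4.755e-20 J
Step 3: x = (E-mu)*eV/(kB*T) = 1.325
Step 4: f = 1/(exp(1.325)+1) = 0.21

0.21


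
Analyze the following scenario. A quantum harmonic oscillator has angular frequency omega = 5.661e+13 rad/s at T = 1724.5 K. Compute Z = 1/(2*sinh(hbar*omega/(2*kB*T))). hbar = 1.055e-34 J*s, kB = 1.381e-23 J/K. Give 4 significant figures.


Step 1: Compute x = hbar*omega/(kB*T) = 1.055e-34*5.661e+13/(1.381e-23*1724.5) = 0.2508
Step 2: x/2 = 0.1254
Step 3: sinh(x/2) = 0.1257
Step 4: Z = 1/(2*0.1257) = 3.977

3.977


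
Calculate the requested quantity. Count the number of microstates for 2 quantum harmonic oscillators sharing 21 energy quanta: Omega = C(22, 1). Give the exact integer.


Step 1: Use binomial coefficient C(22, 1)
Step 2: Numerator = 22! / 21!
Step 3: Denominator = 1!
Step 4: Omega = 22

22


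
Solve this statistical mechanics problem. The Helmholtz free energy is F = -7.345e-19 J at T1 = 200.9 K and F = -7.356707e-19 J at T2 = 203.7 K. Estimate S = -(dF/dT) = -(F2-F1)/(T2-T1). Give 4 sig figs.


Step 1: dF = F2 - F1 = -7.356707e-19 - (-7.345e-19) = -1.1707e-21 J
Step 2: dT = T2 - T1 = 203.7 - 200.9 = 2.8 K
Step 3: S = -dF/dT = -(-1.1707e-21)/2.8 = 4.181e-22 J/K

4.181e-22


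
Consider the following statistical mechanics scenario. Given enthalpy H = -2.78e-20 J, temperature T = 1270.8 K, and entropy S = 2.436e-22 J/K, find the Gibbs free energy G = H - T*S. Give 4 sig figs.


Step 1: T*S = 1270.8 * 2.436e-22 = 3.096e-19 J
Step 2: G = H - T*S = -2.78e-20 - 3.096e-19
Step 3: G = -3.374e-19 J

-3.374e-19


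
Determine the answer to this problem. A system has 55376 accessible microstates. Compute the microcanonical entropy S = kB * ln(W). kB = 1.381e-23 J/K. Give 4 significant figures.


Step 1: ln(W) = ln(55376) = 10.92
Step 2: S = kB * ln(W) = 1.381e-23 * 10.92
Step 3: S = 1.508e-22 J/K

1.508e-22


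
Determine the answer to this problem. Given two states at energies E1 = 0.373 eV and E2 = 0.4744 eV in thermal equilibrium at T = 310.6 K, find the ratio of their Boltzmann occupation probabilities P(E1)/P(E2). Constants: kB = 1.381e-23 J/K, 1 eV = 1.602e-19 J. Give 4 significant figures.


Step 1: Compute energy difference dE = E1 - E2 = 0.373 - 0.4744 = -0.1014 eV
Step 2: Convert to Joules: dE_J = -0.1014 * 1.602e-19 = -1.624e-20 J
Step 3: Compute exponent = -dE_J / (kB * T) = -(-1.624e-20) / (1.381e-23 * 310.6) = 3.787
Step 4: P(E1)/P(E2) = exp(3.787) = 44.13

44.13


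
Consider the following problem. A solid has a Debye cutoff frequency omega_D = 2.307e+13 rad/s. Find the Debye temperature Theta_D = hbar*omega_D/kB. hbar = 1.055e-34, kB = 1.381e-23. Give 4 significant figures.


Step 1: hbar*omega_D = 1.055e-34 * 2.307e+13 = 2.434e-21 J
Step 2: Theta_D = 2.434e-21 / 1.381e-23
Step 3: Theta_D = 176.2 K

176.2


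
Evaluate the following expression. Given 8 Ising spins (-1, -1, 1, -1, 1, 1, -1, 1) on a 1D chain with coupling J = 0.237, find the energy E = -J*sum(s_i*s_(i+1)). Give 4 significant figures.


Step 1: Nearest-neighbor products: 1, -1, -1, -1, 1, -1, -1
Step 2: Sum of products = -3
Step 3: E = -0.237 * -3 = 0.711

0.711


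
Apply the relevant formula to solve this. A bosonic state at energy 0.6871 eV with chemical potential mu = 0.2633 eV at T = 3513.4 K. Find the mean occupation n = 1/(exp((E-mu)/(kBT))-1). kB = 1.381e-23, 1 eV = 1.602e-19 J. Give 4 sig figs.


Step 1: (E - mu) = 0.4238 eV
Step 2: x = (E-mu)*eV/(kB*T) = 0.4238*1.602e-19/(1.381e-23*3513.4) = 1.399
Step 3: exp(x) = 4.052
Step 4: n = 1/(exp(x)-1) = 0.3276

0.3276


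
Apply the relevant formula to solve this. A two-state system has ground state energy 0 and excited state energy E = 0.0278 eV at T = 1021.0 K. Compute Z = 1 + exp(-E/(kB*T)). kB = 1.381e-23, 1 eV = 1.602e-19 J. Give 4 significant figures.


Step 1: Compute beta*E = E*eV/(kB*T) = 0.0278*1.602e-19/(1.381e-23*1021.0) = 0.3159
Step 2: exp(-beta*E) = exp(-0.3159) = 0.7292
Step 3: Z = 1 + 0.7292 = 1.729

1.729


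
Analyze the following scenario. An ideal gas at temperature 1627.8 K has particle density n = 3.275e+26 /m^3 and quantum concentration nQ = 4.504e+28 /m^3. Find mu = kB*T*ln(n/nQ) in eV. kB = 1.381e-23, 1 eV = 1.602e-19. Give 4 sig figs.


Step 1: n/nQ = 3.275e+26/4.504e+28 = 0.007271
Step 2: ln(n/nQ) = -4.924
Step 3: mu = kB*T*ln(n/nQ) = 2.248e-20*-4.924 = -1.107e-19 J
Step 4: Convert to eV: -1.107e-19/1.602e-19 = -0.6909 eV

-0.6909


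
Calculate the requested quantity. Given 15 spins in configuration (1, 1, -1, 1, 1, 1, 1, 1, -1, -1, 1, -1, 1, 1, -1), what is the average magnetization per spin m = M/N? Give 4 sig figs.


Step 1: Count up spins (+1): 10, down spins (-1): 5
Step 2: Total magnetization M = 10 - 5 = 5
Step 3: m = M/N = 5/15 = 0.3333

0.3333


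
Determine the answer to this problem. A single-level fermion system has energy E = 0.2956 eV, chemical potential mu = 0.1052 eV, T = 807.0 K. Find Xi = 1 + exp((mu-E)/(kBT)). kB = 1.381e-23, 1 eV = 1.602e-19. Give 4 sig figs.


Step 1: (mu - E) = 0.1052 - 0.2956 = -0.1904 eV
Step 2: x = (mu-E)*eV/(kB*T) = -0.1904*1.602e-19/(1.381e-23*807.0) = -2.737
Step 3: exp(x) = 0.06477
Step 4: Xi = 1 + 0.06477 = 1.065

1.065


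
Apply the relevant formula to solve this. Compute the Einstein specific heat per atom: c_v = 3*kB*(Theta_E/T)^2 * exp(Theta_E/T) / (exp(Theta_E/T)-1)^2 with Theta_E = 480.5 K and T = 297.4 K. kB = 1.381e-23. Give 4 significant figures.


Step 1: x = Theta_E/T = 480.5/297.4 = 1.616
Step 2: x^2 = 2.61
Step 3: exp(x) = 5.031
Step 4: c_v = 3*1.381e-23*2.61*5.031/(5.031-1)^2 = 3.348e-23

3.348e-23


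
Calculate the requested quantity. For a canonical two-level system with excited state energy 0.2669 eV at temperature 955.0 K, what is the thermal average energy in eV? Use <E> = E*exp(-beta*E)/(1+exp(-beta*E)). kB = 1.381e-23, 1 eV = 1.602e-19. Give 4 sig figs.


Step 1: beta*E = 0.2669*1.602e-19/(1.381e-23*955.0) = 3.242
Step 2: exp(-beta*E) = 0.03909
Step 3: <E> = 0.2669*0.03909/(1+0.03909) = 0.01004 eV

0.01004


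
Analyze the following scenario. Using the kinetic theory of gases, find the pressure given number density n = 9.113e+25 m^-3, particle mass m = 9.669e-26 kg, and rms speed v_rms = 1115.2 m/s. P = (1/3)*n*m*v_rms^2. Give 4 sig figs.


Step 1: v_rms^2 = 1115.2^2 = 1.244e+06
Step 2: n*m = 9.113e+25*9.669e-26 = 8.811
Step 3: P = (1/3)*8.811*1.244e+06 = 3.653e+06 Pa

3.653e+06


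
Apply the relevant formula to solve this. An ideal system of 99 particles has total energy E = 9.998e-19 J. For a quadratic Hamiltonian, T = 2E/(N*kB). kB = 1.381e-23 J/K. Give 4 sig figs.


Step 1: Numerator = 2*E = 2*9.998e-19 = 2e-18 J
Step 2: Denominator = N*kB = 99*1.381e-23 = 1.367e-21
Step 3: T = 2e-18 / 1.367e-21 = 1463 K

1463


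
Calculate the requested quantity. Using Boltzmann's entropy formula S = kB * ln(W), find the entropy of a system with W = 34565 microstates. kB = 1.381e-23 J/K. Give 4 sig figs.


Step 1: ln(W) = ln(34565) = 10.45
Step 2: S = kB * ln(W) = 1.381e-23 * 10.45
Step 3: S = 1.443e-22 J/K

1.443e-22


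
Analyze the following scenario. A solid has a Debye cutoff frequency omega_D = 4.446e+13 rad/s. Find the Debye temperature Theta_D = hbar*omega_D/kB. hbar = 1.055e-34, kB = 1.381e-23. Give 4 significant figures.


Step 1: hbar*omega_D = 1.055e-34 * 4.446e+13 = 4.691e-21 J
Step 2: Theta_D = 4.691e-21 / 1.381e-23
Step 3: Theta_D = 339.6 K

339.6


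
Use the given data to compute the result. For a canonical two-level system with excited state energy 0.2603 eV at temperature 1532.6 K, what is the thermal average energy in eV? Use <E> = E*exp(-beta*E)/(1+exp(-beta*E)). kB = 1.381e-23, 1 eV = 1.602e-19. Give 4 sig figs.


Step 1: beta*E = 0.2603*1.602e-19/(1.381e-23*1532.6) = 1.97
Step 2: exp(-beta*E) = 0.1394
Step 3: <E> = 0.2603*0.1394/(1+0.1394) = 0.03185 eV

0.03185


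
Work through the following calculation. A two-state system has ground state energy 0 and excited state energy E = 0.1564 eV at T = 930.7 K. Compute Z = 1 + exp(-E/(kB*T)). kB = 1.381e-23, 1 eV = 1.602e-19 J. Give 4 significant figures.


Step 1: Compute beta*E = E*eV/(kB*T) = 0.1564*1.602e-19/(1.381e-23*930.7) = 1.949
Step 2: exp(-beta*E) = exp(-1.949) = 0.1424
Step 3: Z = 1 + 0.1424 = 1.142

1.142


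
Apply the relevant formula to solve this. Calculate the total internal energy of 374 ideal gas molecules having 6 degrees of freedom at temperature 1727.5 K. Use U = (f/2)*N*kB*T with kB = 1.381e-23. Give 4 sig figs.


Step 1: f/2 = 6/2 = 3.0
Step 2: N*kB*T = 374*1.381e-23*1727.5 = 8.922e-18
Step 3: U = 3.0 * 8.922e-18 = 2.677e-17 J

2.677e-17


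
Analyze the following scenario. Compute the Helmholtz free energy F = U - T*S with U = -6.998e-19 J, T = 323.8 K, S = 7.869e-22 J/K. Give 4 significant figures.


Step 1: T*S = 323.8 * 7.869e-22 = 2.548e-19 J
Step 2: F = U - T*S = -6.998e-19 - 2.548e-19
Step 3: F = -9.546e-19 J

-9.546e-19


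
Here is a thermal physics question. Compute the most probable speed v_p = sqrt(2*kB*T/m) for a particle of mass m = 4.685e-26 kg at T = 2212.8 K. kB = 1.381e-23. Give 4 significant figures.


Step 1: Numerator = 2*kB*T = 2*1.381e-23*2212.8 = 6.112e-20
Step 2: Ratio = 6.112e-20 / 4.685e-26 = 1.305e+06
Step 3: v_p = sqrt(1.305e+06) = 1142 m/s

1142


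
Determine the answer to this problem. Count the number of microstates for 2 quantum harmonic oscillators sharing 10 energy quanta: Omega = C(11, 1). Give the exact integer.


Step 1: Use binomial coefficient C(11, 1)
Step 2: Numerator = 11! / 10!
Step 3: Denominator = 1!
Step 4: Omega = 11

11


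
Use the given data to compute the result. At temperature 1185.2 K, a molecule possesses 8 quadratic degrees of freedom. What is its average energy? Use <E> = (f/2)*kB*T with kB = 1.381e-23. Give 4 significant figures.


Step 1: f/2 = 8/2 = 4
Step 2: kB*T = 1.381e-23 * 1185.2 = 1.637e-20
Step 3: <E> = 4 * 1.637e-20 = 6.547e-20 J

6.547e-20


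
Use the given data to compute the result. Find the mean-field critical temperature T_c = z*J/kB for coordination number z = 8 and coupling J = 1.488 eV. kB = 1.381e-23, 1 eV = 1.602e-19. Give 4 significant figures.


Step 1: z*J = 8*1.488 = 11.9 eV
Step 2: Convert to Joules: 11.9*1.602e-19 = 1.907e-18 J
Step 3: T_c = 1.907e-18 / 1.381e-23 = 1.381e+05 K

1.381e+05


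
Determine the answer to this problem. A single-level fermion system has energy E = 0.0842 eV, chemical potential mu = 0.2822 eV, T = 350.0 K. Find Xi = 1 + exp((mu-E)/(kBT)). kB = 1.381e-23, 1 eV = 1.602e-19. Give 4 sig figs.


Step 1: (mu - E) = 0.2822 - 0.0842 = 0.198 eV
Step 2: x = (mu-E)*eV/(kB*T) = 0.198*1.602e-19/(1.381e-23*350.0) = 6.562
Step 3: exp(x) = 708
Step 4: Xi = 1 + 708 = 709

709


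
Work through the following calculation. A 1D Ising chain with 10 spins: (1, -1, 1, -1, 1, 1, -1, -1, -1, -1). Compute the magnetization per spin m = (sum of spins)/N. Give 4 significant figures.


Step 1: Count up spins (+1): 4, down spins (-1): 6
Step 2: Total magnetization M = 4 - 6 = -2
Step 3: m = M/N = -2/10 = -0.2

-0.2


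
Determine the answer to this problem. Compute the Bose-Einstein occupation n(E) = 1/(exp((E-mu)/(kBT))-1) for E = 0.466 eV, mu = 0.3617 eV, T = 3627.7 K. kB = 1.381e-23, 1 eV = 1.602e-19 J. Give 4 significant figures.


Step 1: (E - mu) = 0.1043 eV
Step 2: x = (E-mu)*eV/(kB*T) = 0.1043*1.602e-19/(1.381e-23*3627.7) = 0.3335
Step 3: exp(x) = 1.396
Step 4: n = 1/(exp(x)-1) = 2.526

2.526


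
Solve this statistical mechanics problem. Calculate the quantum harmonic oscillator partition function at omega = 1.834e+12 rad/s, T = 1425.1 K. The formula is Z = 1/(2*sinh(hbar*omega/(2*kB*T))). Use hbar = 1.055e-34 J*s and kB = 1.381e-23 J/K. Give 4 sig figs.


Step 1: Compute x = hbar*omega/(kB*T) = 1.055e-34*1.834e+12/(1.381e-23*1425.1) = 0.009831
Step 2: x/2 = 0.004916
Step 3: sinh(x/2) = 0.004916
Step 4: Z = 1/(2*0.004916) = 101.7

101.7


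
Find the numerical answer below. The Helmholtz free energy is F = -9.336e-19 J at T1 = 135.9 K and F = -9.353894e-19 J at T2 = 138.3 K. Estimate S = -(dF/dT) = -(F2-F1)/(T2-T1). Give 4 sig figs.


Step 1: dF = F2 - F1 = -9.353894e-19 - (-9.336e-19) = -1.7894e-21 J
Step 2: dT = T2 - T1 = 138.3 - 135.9 = 2.4 K
Step 3: S = -dF/dT = -(-1.7894e-21)/2.4 = 7.456e-22 J/K

7.456e-22


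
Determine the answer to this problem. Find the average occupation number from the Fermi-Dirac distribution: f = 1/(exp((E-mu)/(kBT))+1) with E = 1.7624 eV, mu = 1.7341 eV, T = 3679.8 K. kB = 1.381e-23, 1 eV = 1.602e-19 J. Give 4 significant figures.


Step 1: (E - mu) = 1.7624 - 1.7341 = 0.0283 eV
Step 2: Convert: (E-mu)*eV = 4.534e-21 J
Step 3: x = (E-mu)*eV/(kB*T) = 0.08921
Step 4: f = 1/(exp(0.08921)+1) = 0.4777

0.4777


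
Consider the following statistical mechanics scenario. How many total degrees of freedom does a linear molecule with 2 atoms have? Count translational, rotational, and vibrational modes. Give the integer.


Step 1: Translational DOF = 3
Step 2: Rotational DOF (linear) = 2
Step 3: Vibrational DOF = 3*2 - 5 = 1
Step 4: Total = 3 + 2 + 1 = 6

6


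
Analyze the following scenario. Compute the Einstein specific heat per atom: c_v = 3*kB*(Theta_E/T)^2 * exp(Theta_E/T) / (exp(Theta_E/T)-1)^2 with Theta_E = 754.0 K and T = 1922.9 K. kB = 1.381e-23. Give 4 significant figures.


Step 1: x = Theta_E/T = 754.0/1922.9 = 0.3921
Step 2: x^2 = 0.1538
Step 3: exp(x) = 1.48
Step 4: c_v = 3*1.381e-23*0.1538*1.48/(1.48-1)^2 = 4.09e-23

4.09e-23


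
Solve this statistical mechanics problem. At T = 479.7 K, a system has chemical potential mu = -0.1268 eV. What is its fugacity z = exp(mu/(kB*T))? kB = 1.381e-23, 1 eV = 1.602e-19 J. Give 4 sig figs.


Step 1: Convert mu to Joules: -0.1268*1.602e-19 = -2.031e-20 J
Step 2: kB*T = 1.381e-23*479.7 = 6.625e-21 J
Step 3: mu/(kB*T) = -3.066
Step 4: z = exp(-3.066) = 0.04659

0.04659


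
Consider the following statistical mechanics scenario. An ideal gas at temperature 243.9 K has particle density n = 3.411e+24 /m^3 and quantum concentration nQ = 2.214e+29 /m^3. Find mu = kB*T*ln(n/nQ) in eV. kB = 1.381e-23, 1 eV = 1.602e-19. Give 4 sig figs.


Step 1: n/nQ = 3.411e+24/2.214e+29 = 1.541e-05
Step 2: ln(n/nQ) = -11.08
Step 3: mu = kB*T*ln(n/nQ) = 3.368e-21*-11.08 = -3.732e-20 J
Step 4: Convert to eV: -3.732e-20/1.602e-19 = -0.233 eV

-0.233


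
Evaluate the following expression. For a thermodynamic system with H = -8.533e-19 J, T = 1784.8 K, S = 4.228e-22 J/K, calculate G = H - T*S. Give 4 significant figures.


Step 1: T*S = 1784.8 * 4.228e-22 = 7.546e-19 J
Step 2: G = H - T*S = -8.533e-19 - 7.546e-19
Step 3: G = -1.608e-18 J

-1.608e-18


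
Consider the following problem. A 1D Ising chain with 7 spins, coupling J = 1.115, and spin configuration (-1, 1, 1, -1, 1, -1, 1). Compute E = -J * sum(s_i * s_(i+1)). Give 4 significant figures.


Step 1: Nearest-neighbor products: -1, 1, -1, -1, -1, -1
Step 2: Sum of products = -4
Step 3: E = -1.115 * -4 = 4.46

4.46


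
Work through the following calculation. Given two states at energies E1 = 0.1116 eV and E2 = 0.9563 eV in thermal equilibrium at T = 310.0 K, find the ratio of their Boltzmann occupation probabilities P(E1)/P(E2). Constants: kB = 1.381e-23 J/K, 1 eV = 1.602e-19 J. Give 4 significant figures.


Step 1: Compute energy difference dE = E1 - E2 = 0.1116 - 0.9563 = -0.8447 eV
Step 2: Convert to Joules: dE_J = -0.8447 * 1.602e-19 = -1.353e-19 J
Step 3: Compute exponent = -dE_J / (kB * T) = -(-1.353e-19) / (1.381e-23 * 310.0) = 31.61
Step 4: P(E1)/P(E2) = exp(31.61) = 5.34e+13

5.34e+13


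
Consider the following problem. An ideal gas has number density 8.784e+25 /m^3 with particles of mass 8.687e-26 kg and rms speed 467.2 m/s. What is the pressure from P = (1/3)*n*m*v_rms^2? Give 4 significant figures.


Step 1: v_rms^2 = 467.2^2 = 2.183e+05
Step 2: n*m = 8.784e+25*8.687e-26 = 7.631
Step 3: P = (1/3)*7.631*2.183e+05 = 5.552e+05 Pa

5.552e+05


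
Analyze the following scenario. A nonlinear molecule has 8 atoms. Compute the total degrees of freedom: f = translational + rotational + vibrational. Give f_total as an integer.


Step 1: Translational DOF = 3
Step 2: Rotational DOF (nonlinear) = 3
Step 3: Vibrational DOF = 3*8 - 6 = 18
Step 4: Total = 3 + 3 + 18 = 24

24


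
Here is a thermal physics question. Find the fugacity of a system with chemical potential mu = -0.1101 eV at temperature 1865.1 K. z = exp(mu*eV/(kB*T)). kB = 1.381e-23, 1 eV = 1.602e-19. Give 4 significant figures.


Step 1: Convert mu to Joules: -0.1101*1.602e-19 = -1.764e-20 J
Step 2: kB*T = 1.381e-23*1865.1 = 2.576e-20 J
Step 3: mu/(kB*T) = -0.6848
Step 4: z = exp(-0.6848) = 0.5042

0.5042


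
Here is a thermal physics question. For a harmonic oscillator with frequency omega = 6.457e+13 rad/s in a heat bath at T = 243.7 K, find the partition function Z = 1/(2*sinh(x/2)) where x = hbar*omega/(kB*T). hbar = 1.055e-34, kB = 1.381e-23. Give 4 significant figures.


Step 1: Compute x = hbar*omega/(kB*T) = 1.055e-34*6.457e+13/(1.381e-23*243.7) = 2.024
Step 2: x/2 = 1.012
Step 3: sinh(x/2) = 1.194
Step 4: Z = 1/(2*1.194) = 0.4188

0.4188


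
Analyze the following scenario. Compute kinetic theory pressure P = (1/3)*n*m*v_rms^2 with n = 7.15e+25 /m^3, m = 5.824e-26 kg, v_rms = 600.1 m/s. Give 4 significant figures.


Step 1: v_rms^2 = 600.1^2 = 3.601e+05
Step 2: n*m = 7.15e+25*5.824e-26 = 4.164
Step 3: P = (1/3)*4.164*3.601e+05 = 4.999e+05 Pa

4.999e+05


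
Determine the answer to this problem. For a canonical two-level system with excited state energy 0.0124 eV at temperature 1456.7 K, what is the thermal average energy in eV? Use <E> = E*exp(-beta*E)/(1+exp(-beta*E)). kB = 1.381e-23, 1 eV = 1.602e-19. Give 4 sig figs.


Step 1: beta*E = 0.0124*1.602e-19/(1.381e-23*1456.7) = 0.09875
Step 2: exp(-beta*E) = 0.906
Step 3: <E> = 0.0124*0.906/(1+0.906) = 0.005894 eV

0.005894


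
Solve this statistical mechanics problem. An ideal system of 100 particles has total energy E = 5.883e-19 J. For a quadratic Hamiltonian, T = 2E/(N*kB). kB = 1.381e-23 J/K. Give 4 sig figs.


Step 1: Numerator = 2*E = 2*5.883e-19 = 1.177e-18 J
Step 2: Denominator = N*kB = 100*1.381e-23 = 1.381e-21
Step 3: T = 1.177e-18 / 1.381e-21 = 852 K

852
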